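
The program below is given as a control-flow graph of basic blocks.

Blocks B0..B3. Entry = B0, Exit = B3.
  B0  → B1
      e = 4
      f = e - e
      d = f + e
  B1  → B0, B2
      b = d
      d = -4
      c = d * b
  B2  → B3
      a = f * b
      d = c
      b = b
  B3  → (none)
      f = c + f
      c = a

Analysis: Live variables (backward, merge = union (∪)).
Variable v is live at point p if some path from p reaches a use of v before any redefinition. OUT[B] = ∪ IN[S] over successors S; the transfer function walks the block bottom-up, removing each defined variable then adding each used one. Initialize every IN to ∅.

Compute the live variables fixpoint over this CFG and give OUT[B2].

Answer: {a, c, f}

Derivation:
Per-block solution:
  B0: | IN={} | OUT={d, f}
  B1: | IN={d, f} | OUT={b, c, f}
  B2: | IN={b, c, f} | OUT={a, c, f}
  B3: | IN={a, c, f} | OUT={}

Merge at B2: OUT[B2] = IN[B3] = {a, c, f}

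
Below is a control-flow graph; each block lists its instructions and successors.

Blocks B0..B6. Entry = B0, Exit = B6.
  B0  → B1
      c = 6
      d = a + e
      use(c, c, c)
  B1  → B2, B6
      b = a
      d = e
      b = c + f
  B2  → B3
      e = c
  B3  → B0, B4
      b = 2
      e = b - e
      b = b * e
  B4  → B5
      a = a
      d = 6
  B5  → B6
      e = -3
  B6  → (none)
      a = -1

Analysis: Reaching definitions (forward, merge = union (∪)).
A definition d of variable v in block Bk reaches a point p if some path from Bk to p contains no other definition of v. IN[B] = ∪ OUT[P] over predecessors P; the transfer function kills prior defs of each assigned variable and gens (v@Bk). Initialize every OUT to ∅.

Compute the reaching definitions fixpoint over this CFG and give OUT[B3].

Answer: {b@B3, c@B0, d@B1, e@B3}

Working:
Per-block solution:
  B0:  IN={b@B3, c@B0, d@B1, e@B3}  OUT={b@B3, c@B0, d@B0, e@B3}
  B1:  IN={b@B3, c@B0, d@B0, e@B3}  OUT={b@B1, c@B0, d@B1, e@B3}
  B2:  IN={b@B1, c@B0, d@B1, e@B3}  OUT={b@B1, c@B0, d@B1, e@B2}
  B3:  IN={b@B1, c@B0, d@B1, e@B2}  OUT={b@B3, c@B0, d@B1, e@B3}
  B4:  IN={b@B3, c@B0, d@B1, e@B3}  OUT={a@B4, b@B3, c@B0, d@B4, e@B3}
  B5:  IN={a@B4, b@B3, c@B0, d@B4, e@B3}  OUT={a@B4, b@B3, c@B0, d@B4, e@B5}
  B6:  IN={a@B4, b@B1, b@B3, c@B0, d@B1, d@B4, e@B3, e@B5}  OUT={a@B6, b@B1, b@B3, c@B0, d@B1, d@B4, e@B3, e@B5}

Merge at B3: IN[B3] = OUT[B2] = {b@B1, c@B0, d@B1, e@B2}
Applying B3's transfer function to that IN value gives OUT[B3] (row B3 above).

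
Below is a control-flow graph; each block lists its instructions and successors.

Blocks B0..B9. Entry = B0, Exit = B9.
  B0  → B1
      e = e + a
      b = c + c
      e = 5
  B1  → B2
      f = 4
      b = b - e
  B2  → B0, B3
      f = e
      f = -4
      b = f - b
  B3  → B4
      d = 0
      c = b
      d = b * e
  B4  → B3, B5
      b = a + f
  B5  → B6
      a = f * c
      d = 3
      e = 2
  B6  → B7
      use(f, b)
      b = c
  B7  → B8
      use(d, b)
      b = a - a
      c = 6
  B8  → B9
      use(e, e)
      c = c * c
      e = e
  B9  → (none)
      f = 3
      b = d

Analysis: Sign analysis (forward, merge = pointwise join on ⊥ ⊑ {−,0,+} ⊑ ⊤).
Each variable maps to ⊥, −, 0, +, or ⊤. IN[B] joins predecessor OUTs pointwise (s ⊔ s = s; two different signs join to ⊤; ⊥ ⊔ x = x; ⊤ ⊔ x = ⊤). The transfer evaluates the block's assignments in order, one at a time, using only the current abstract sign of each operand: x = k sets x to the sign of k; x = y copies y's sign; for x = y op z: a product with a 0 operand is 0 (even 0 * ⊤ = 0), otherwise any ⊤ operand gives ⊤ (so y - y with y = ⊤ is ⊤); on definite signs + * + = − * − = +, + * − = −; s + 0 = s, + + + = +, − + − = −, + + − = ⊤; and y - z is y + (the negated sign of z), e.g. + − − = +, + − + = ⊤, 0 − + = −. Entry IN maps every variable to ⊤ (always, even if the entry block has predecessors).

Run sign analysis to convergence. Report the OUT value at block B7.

Converged values:
  B0: | IN=(all ⊤) | OUT={e:+; rest ⊤}
  B1: | IN={e:+; rest ⊤} | OUT={e:+, f:+; rest ⊤}
  B2: | IN={e:+, f:+; rest ⊤} | OUT={e:+, f:-; rest ⊤}
  B3: | IN={e:+, f:-; rest ⊤} | OUT={e:+, f:-; rest ⊤}
  B4: | IN={e:+, f:-; rest ⊤} | OUT={e:+, f:-; rest ⊤}
  B5: | IN={e:+, f:-; rest ⊤} | OUT={d:+, e:+, f:-; rest ⊤}
  B6: | IN={d:+, e:+, f:-; rest ⊤} | OUT={d:+, e:+, f:-; rest ⊤}
  B7: | IN={d:+, e:+, f:-; rest ⊤} | OUT={c:+, d:+, e:+, f:-; rest ⊤}
  B8: | IN={c:+, d:+, e:+, f:-; rest ⊤} | OUT={c:+, d:+, e:+, f:-; rest ⊤}
  B9: | IN={c:+, d:+, e:+, f:-; rest ⊤} | OUT={b:+, c:+, d:+, e:+, f:+; rest ⊤}

Merge at B7: IN[B7] = OUT[B6] = {a: ⊤, b: ⊤, c: ⊤, d: +, e: +, f: -}
Applying B7's transfer function to that IN value gives OUT[B7] (row B7 above).

Answer: {a: ⊤, b: ⊤, c: +, d: +, e: +, f: -}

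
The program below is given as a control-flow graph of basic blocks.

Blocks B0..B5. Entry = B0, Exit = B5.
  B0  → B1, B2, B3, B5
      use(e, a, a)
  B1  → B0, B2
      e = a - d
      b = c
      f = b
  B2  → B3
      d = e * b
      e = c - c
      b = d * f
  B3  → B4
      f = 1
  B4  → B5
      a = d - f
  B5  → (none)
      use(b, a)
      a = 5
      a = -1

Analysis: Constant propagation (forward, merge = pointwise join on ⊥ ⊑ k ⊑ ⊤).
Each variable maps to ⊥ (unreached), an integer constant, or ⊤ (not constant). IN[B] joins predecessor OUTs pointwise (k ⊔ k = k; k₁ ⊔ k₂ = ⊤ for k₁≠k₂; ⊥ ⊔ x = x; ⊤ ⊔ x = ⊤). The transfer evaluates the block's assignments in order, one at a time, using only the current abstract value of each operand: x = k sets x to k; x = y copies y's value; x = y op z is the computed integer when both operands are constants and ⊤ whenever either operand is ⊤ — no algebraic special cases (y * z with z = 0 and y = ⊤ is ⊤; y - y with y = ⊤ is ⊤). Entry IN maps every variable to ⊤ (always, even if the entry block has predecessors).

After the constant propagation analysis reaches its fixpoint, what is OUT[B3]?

Answer: {a: ⊤, b: ⊤, c: ⊤, d: ⊤, e: ⊤, f: 1}

Working:
Converged values:
  B0: | IN=(all ⊤) | OUT=(all ⊤)
  B1: | IN=(all ⊤) | OUT=(all ⊤)
  B2: | IN=(all ⊤) | OUT=(all ⊤)
  B3: | IN=(all ⊤) | OUT={f:1; rest ⊤}
  B4: | IN={f:1; rest ⊤} | OUT={f:1; rest ⊤}
  B5: | IN=(all ⊤) | OUT={a:-1; rest ⊤}

Merge at B3: IN[B3] = OUT[B0] ⊔ OUT[B2] = {a: ⊤, b: ⊤, c: ⊤, d: ⊤, e: ⊤, f: ⊤}
Applying B3's transfer function to that IN value gives OUT[B3] (row B3 above).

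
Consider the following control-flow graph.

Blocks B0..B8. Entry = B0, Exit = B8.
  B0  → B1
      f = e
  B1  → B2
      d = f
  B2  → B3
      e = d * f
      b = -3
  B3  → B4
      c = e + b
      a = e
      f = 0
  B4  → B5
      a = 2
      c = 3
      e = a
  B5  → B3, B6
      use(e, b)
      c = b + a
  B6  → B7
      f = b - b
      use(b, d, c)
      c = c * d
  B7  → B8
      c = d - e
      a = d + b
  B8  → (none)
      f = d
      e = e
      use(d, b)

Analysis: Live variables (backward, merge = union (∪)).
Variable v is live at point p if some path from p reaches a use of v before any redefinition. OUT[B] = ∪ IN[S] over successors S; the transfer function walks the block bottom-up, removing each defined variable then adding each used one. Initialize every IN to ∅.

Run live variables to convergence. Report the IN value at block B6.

Converged values:
  B0: | IN={e} | OUT={f}
  B1: | IN={f} | OUT={d, f}
  B2: | IN={d, f} | OUT={b, d, e}
  B3: | IN={b, d, e} | OUT={b, d}
  B4: | IN={b, d} | OUT={a, b, d, e}
  B5: | IN={a, b, d, e} | OUT={b, c, d, e}
  B6: | IN={b, c, d, e} | OUT={b, d, e}
  B7: | IN={b, d, e} | OUT={b, d, e}
  B8: | IN={b, d, e} | OUT={}

Merge at B6: OUT[B6] = IN[B7] = {b, d, e}
Applying B6's transfer function to that OUT value gives IN[B6] (row B6 above).

Answer: {b, c, d, e}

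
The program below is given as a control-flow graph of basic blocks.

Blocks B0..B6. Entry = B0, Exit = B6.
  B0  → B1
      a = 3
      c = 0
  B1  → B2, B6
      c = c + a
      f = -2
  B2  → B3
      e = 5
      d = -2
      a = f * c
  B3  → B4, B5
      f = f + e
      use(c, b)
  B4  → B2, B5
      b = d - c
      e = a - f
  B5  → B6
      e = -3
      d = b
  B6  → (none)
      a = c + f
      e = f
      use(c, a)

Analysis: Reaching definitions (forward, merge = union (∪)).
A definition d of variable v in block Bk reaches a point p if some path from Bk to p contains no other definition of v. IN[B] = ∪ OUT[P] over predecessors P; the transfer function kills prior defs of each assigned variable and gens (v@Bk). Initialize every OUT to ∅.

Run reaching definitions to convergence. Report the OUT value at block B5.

Per-block solution:
  B0:  IN={}  OUT={a@B0, c@B0}
  B1:  IN={a@B0, c@B0}  OUT={a@B0, c@B1, f@B1}
  B2:  IN={a@B0, a@B2, b@B4, c@B1, d@B2, e@B4, f@B1, f@B3}  OUT={a@B2, b@B4, c@B1, d@B2, e@B2, f@B1, f@B3}
  B3:  IN={a@B2, b@B4, c@B1, d@B2, e@B2, f@B1, f@B3}  OUT={a@B2, b@B4, c@B1, d@B2, e@B2, f@B3}
  B4:  IN={a@B2, b@B4, c@B1, d@B2, e@B2, f@B3}  OUT={a@B2, b@B4, c@B1, d@B2, e@B4, f@B3}
  B5:  IN={a@B2, b@B4, c@B1, d@B2, e@B2, e@B4, f@B3}  OUT={a@B2, b@B4, c@B1, d@B5, e@B5, f@B3}
  B6:  IN={a@B0, a@B2, b@B4, c@B1, d@B5, e@B5, f@B1, f@B3}  OUT={a@B6, b@B4, c@B1, d@B5, e@B6, f@B1, f@B3}

Merge at B5: IN[B5] = OUT[B3] ⊔ OUT[B4] = {a@B2, b@B4, c@B1, d@B2, e@B2, e@B4, f@B3}
Applying B5's transfer function to that IN value gives OUT[B5] (row B5 above).

Answer: {a@B2, b@B4, c@B1, d@B5, e@B5, f@B3}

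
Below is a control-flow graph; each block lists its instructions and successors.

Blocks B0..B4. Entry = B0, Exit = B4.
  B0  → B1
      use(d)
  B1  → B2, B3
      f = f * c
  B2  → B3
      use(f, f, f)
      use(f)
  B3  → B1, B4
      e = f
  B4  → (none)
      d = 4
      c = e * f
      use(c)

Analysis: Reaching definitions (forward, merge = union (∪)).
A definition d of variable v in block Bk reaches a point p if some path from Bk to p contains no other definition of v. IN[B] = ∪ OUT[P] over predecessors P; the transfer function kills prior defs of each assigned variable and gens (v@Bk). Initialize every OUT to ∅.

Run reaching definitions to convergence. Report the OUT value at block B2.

Per-block solution:
  B0: | IN={} | OUT={}
  B1: | IN={e@B3, f@B1} | OUT={e@B3, f@B1}
  B2: | IN={e@B3, f@B1} | OUT={e@B3, f@B1}
  B3: | IN={e@B3, f@B1} | OUT={e@B3, f@B1}
  B4: | IN={e@B3, f@B1} | OUT={c@B4, d@B4, e@B3, f@B1}

Merge at B2: IN[B2] = OUT[B1] = {e@B3, f@B1}
Applying B2's transfer function to that IN value gives OUT[B2] (row B2 above).

Answer: {e@B3, f@B1}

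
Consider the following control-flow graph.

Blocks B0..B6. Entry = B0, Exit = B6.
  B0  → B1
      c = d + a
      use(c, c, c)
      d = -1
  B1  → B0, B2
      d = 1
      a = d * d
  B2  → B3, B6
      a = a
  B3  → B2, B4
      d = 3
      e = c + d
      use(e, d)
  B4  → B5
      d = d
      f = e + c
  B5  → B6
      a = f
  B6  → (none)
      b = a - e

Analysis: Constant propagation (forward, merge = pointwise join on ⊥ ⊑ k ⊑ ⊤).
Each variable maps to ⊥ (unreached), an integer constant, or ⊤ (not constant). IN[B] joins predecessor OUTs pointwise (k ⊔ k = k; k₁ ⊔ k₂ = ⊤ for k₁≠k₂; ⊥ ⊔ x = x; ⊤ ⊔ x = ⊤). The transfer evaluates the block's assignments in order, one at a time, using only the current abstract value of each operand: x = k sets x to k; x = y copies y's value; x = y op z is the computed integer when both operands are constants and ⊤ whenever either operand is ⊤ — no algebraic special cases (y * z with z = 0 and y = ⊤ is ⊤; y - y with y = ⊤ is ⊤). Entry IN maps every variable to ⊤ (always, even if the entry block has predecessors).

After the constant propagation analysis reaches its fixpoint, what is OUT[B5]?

Converged values:
  B0:  IN=(all ⊤)  OUT={d:-1; rest ⊤}
  B1:  IN={d:-1; rest ⊤}  OUT={a:1, d:1; rest ⊤}
  B2:  IN={a:1; rest ⊤}  OUT={a:1; rest ⊤}
  B3:  IN={a:1; rest ⊤}  OUT={a:1, d:3; rest ⊤}
  B4:  IN={a:1, d:3; rest ⊤}  OUT={a:1, d:3; rest ⊤}
  B5:  IN={a:1, d:3; rest ⊤}  OUT={d:3; rest ⊤}
  B6:  IN=(all ⊤)  OUT=(all ⊤)

Merge at B5: IN[B5] = OUT[B4] = {a: 1, b: ⊤, c: ⊤, d: 3, e: ⊤, f: ⊤}
Applying B5's transfer function to that IN value gives OUT[B5] (row B5 above).

Answer: {a: ⊤, b: ⊤, c: ⊤, d: 3, e: ⊤, f: ⊤}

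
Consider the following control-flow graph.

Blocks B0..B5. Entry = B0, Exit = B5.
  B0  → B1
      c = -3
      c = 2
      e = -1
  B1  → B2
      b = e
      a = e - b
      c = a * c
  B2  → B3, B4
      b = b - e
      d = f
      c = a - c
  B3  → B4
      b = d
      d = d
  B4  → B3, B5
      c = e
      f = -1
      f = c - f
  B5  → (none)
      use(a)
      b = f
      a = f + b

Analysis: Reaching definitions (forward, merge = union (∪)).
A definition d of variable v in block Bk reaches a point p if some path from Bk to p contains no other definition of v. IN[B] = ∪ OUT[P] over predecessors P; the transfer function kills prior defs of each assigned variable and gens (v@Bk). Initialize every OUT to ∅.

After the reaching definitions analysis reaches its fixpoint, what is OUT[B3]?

Converged values:
  B0: | IN={} | OUT={c@B0, e@B0}
  B1: | IN={c@B0, e@B0} | OUT={a@B1, b@B1, c@B1, e@B0}
  B2: | IN={a@B1, b@B1, c@B1, e@B0} | OUT={a@B1, b@B2, c@B2, d@B2, e@B0}
  B3: | IN={a@B1, b@B2, b@B3, c@B2, c@B4, d@B2, d@B3, e@B0, f@B4} | OUT={a@B1, b@B3, c@B2, c@B4, d@B3, e@B0, f@B4}
  B4: | IN={a@B1, b@B2, b@B3, c@B2, c@B4, d@B2, d@B3, e@B0, f@B4} | OUT={a@B1, b@B2, b@B3, c@B4, d@B2, d@B3, e@B0, f@B4}
  B5: | IN={a@B1, b@B2, b@B3, c@B4, d@B2, d@B3, e@B0, f@B4} | OUT={a@B5, b@B5, c@B4, d@B2, d@B3, e@B0, f@B4}

Merge at B3: IN[B3] = OUT[B2] ⊔ OUT[B4] = {a@B1, b@B2, b@B3, c@B2, c@B4, d@B2, d@B3, e@B0, f@B4}
Applying B3's transfer function to that IN value gives OUT[B3] (row B3 above).

Answer: {a@B1, b@B3, c@B2, c@B4, d@B3, e@B0, f@B4}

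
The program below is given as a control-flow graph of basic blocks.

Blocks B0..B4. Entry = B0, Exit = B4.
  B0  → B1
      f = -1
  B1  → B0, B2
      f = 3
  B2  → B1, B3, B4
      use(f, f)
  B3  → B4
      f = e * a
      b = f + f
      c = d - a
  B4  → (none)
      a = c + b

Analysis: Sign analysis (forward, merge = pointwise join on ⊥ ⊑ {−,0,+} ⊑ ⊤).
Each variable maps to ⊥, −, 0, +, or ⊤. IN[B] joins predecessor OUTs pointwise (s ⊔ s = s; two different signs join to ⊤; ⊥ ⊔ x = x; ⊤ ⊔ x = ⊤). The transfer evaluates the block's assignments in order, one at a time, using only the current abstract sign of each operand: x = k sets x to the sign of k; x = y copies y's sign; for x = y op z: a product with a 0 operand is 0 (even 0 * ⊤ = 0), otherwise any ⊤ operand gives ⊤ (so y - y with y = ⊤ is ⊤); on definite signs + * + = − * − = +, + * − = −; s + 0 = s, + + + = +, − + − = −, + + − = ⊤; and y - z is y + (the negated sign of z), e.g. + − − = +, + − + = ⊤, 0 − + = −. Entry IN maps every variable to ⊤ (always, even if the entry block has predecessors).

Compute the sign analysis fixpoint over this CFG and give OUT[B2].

Fixpoint table:
  B0: | IN=(all ⊤) | OUT={f:-; rest ⊤}
  B1: | IN=(all ⊤) | OUT={f:+; rest ⊤}
  B2: | IN={f:+; rest ⊤} | OUT={f:+; rest ⊤}
  B3: | IN={f:+; rest ⊤} | OUT=(all ⊤)
  B4: | IN=(all ⊤) | OUT=(all ⊤)

Merge at B2: IN[B2] = OUT[B1] = {a: ⊤, b: ⊤, c: ⊤, d: ⊤, e: ⊤, f: +}
Applying B2's transfer function to that IN value gives OUT[B2] (row B2 above).

Answer: {a: ⊤, b: ⊤, c: ⊤, d: ⊤, e: ⊤, f: +}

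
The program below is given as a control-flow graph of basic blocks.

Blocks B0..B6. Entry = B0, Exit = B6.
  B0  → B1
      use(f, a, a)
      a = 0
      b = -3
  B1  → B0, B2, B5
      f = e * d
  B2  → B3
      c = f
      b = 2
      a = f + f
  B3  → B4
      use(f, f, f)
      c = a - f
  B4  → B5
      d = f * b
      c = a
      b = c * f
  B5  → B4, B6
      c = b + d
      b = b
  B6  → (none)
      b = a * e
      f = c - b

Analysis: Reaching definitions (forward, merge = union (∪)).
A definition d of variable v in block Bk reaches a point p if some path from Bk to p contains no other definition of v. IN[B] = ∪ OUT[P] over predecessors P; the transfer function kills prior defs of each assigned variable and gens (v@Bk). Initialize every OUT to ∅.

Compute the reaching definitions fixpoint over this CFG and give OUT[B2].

Answer: {a@B2, b@B2, c@B2, f@B1}

Working:
Converged values:
  B0:   IN={a@B0, b@B0, f@B1}   OUT={a@B0, b@B0, f@B1}
  B1:   IN={a@B0, b@B0, f@B1}   OUT={a@B0, b@B0, f@B1}
  B2:   IN={a@B0, b@B0, f@B1}   OUT={a@B2, b@B2, c@B2, f@B1}
  B3:   IN={a@B2, b@B2, c@B2, f@B1}   OUT={a@B2, b@B2, c@B3, f@B1}
  B4:   IN={a@B0, a@B2, b@B2, b@B5, c@B3, c@B5, d@B4, f@B1}   OUT={a@B0, a@B2, b@B4, c@B4, d@B4, f@B1}
  B5:   IN={a@B0, a@B2, b@B0, b@B4, c@B4, d@B4, f@B1}   OUT={a@B0, a@B2, b@B5, c@B5, d@B4, f@B1}
  B6:   IN={a@B0, a@B2, b@B5, c@B5, d@B4, f@B1}   OUT={a@B0, a@B2, b@B6, c@B5, d@B4, f@B6}

Merge at B2: IN[B2] = OUT[B1] = {a@B0, b@B0, f@B1}
Applying B2's transfer function to that IN value gives OUT[B2] (row B2 above).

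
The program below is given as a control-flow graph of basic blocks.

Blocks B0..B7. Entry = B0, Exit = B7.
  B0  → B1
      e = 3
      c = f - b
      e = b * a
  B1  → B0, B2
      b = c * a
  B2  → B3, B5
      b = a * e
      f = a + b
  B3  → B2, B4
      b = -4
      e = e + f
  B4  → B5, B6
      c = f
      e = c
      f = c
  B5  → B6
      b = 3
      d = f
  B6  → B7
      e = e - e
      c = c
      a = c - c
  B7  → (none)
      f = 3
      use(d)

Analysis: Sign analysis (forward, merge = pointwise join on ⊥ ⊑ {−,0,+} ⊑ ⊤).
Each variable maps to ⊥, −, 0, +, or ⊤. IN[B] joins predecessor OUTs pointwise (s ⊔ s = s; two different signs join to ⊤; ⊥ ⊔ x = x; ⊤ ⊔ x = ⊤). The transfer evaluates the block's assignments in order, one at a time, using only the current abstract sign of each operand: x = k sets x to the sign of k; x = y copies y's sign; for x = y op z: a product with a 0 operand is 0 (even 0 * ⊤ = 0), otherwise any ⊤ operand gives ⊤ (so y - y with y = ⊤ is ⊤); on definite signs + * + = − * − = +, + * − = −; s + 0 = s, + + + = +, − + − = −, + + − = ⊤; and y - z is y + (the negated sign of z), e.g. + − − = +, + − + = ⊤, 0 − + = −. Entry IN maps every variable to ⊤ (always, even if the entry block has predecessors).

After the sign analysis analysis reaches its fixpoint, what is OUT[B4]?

Per-block solution:
  B0:  IN=(all ⊤)  OUT=(all ⊤)
  B1:  IN=(all ⊤)  OUT=(all ⊤)
  B2:  IN=(all ⊤)  OUT=(all ⊤)
  B3:  IN=(all ⊤)  OUT={b:-; rest ⊤}
  B4:  IN={b:-; rest ⊤}  OUT={b:-; rest ⊤}
  B5:  IN=(all ⊤)  OUT={b:+; rest ⊤}
  B6:  IN=(all ⊤)  OUT=(all ⊤)
  B7:  IN=(all ⊤)  OUT={f:+; rest ⊤}

Merge at B4: IN[B4] = OUT[B3] = {a: ⊤, b: -, c: ⊤, d: ⊤, e: ⊤, f: ⊤}
Applying B4's transfer function to that IN value gives OUT[B4] (row B4 above).

Answer: {a: ⊤, b: -, c: ⊤, d: ⊤, e: ⊤, f: ⊤}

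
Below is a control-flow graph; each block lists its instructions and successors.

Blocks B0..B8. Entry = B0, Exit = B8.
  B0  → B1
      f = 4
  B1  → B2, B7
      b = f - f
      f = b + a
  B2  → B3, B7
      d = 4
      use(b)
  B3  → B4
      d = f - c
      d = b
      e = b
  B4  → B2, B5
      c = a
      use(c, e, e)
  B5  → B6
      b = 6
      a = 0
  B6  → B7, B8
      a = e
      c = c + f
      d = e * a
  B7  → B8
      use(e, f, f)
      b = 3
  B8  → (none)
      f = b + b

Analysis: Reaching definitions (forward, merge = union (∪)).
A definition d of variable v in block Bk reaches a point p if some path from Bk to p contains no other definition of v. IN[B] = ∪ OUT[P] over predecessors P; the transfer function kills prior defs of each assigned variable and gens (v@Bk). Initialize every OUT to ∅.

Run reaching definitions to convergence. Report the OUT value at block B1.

Answer: {b@B1, f@B1}

Derivation:
Fixpoint table:
  B0:  IN={}  OUT={f@B0}
  B1:  IN={f@B0}  OUT={b@B1, f@B1}
  B2:  IN={b@B1, c@B4, d@B3, e@B3, f@B1}  OUT={b@B1, c@B4, d@B2, e@B3, f@B1}
  B3:  IN={b@B1, c@B4, d@B2, e@B3, f@B1}  OUT={b@B1, c@B4, d@B3, e@B3, f@B1}
  B4:  IN={b@B1, c@B4, d@B3, e@B3, f@B1}  OUT={b@B1, c@B4, d@B3, e@B3, f@B1}
  B5:  IN={b@B1, c@B4, d@B3, e@B3, f@B1}  OUT={a@B5, b@B5, c@B4, d@B3, e@B3, f@B1}
  B6:  IN={a@B5, b@B5, c@B4, d@B3, e@B3, f@B1}  OUT={a@B6, b@B5, c@B6, d@B6, e@B3, f@B1}
  B7:  IN={a@B6, b@B1, b@B5, c@B4, c@B6, d@B2, d@B6, e@B3, f@B1}  OUT={a@B6, b@B7, c@B4, c@B6, d@B2, d@B6, e@B3, f@B1}
  B8:  IN={a@B6, b@B5, b@B7, c@B4, c@B6, d@B2, d@B6, e@B3, f@B1}  OUT={a@B6, b@B5, b@B7, c@B4, c@B6, d@B2, d@B6, e@B3, f@B8}

Merge at B1: IN[B1] = OUT[B0] = {f@B0}
Applying B1's transfer function to that IN value gives OUT[B1] (row B1 above).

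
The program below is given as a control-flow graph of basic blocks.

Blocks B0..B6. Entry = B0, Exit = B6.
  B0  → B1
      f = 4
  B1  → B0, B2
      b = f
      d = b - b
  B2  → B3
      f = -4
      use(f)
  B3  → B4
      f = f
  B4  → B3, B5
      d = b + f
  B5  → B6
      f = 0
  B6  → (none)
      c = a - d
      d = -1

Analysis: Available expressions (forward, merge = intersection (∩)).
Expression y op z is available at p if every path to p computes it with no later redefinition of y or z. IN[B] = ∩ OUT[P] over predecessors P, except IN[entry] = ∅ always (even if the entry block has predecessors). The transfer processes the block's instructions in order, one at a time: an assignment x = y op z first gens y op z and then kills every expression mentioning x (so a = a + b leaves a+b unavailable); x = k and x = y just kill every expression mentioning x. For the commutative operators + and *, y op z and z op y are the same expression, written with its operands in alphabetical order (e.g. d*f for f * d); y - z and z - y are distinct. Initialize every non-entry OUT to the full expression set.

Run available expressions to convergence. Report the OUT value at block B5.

Converged values:
  B0:  IN={}  OUT={}
  B1:  IN={}  OUT={b-b}
  B2:  IN={b-b}  OUT={b-b}
  B3:  IN={b-b}  OUT={b-b}
  B4:  IN={b-b}  OUT={b+f, b-b}
  B5:  IN={b+f, b-b}  OUT={b-b}
  B6:  IN={b-b}  OUT={b-b}

Merge at B5: IN[B5] = OUT[B4] = {b+f, b-b}
Applying B5's transfer function to that IN value gives OUT[B5] (row B5 above).

Answer: {b-b}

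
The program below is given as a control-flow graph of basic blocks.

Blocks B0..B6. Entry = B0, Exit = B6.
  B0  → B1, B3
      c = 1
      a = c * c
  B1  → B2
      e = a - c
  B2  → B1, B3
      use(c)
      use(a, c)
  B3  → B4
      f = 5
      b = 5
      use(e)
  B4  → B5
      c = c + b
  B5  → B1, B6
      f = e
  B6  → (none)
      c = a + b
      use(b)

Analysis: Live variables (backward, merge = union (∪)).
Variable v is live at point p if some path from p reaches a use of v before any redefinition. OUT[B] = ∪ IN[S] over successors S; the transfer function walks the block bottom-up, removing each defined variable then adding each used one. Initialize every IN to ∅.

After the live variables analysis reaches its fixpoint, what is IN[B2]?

Per-block solution:
  B0:   IN={e}   OUT={a, c, e}
  B1:   IN={a, c}   OUT={a, c, e}
  B2:   IN={a, c, e}   OUT={a, c, e}
  B3:   IN={a, c, e}   OUT={a, b, c, e}
  B4:   IN={a, b, c, e}   OUT={a, b, c, e}
  B5:   IN={a, b, c, e}   OUT={a, b, c}
  B6:   IN={a, b}   OUT={}

Merge at B2: OUT[B2] = IN[B1] ⊔ IN[B3] = {a, c, e}
Applying B2's transfer function to that OUT value gives IN[B2] (row B2 above).

Answer: {a, c, e}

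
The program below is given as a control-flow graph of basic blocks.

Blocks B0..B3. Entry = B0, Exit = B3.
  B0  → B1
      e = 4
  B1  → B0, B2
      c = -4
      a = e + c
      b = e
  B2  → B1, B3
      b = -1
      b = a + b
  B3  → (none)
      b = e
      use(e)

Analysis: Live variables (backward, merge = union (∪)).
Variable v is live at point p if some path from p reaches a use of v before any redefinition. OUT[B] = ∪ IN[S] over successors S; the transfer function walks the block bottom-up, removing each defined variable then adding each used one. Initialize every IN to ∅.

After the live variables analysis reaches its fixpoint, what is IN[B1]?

Answer: {e}

Trace:
Fixpoint table:
  B0:   IN={}   OUT={e}
  B1:   IN={e}   OUT={a, e}
  B2:   IN={a, e}   OUT={e}
  B3:   IN={e}   OUT={}

Merge at B1: OUT[B1] = IN[B0] ⊔ IN[B2] = {a, e}
Applying B1's transfer function to that OUT value gives IN[B1] (row B1 above).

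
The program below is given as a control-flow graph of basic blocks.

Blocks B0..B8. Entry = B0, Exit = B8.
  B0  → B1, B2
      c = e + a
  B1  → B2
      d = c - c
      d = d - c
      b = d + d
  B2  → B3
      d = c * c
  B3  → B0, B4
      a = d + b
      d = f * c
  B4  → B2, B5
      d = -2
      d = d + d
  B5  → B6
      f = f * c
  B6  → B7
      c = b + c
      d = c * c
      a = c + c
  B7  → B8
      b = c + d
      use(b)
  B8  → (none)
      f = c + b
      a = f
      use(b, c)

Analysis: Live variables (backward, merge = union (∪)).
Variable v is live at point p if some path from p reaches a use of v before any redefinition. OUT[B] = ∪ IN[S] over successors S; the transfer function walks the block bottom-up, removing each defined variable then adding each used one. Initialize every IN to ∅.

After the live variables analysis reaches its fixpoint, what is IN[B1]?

Converged values:
  B0: | IN={a, b, e, f} | OUT={b, c, e, f}
  B1: | IN={c, e, f} | OUT={b, c, e, f}
  B2: | IN={b, c, e, f} | OUT={b, c, d, e, f}
  B3: | IN={b, c, d, e, f} | OUT={a, b, c, e, f}
  B4: | IN={b, c, e, f} | OUT={b, c, e, f}
  B5: | IN={b, c, f} | OUT={b, c}
  B6: | IN={b, c} | OUT={c, d}
  B7: | IN={c, d} | OUT={b, c}
  B8: | IN={b, c} | OUT={}

Merge at B1: OUT[B1] = IN[B2] = {b, c, e, f}
Applying B1's transfer function to that OUT value gives IN[B1] (row B1 above).

Answer: {c, e, f}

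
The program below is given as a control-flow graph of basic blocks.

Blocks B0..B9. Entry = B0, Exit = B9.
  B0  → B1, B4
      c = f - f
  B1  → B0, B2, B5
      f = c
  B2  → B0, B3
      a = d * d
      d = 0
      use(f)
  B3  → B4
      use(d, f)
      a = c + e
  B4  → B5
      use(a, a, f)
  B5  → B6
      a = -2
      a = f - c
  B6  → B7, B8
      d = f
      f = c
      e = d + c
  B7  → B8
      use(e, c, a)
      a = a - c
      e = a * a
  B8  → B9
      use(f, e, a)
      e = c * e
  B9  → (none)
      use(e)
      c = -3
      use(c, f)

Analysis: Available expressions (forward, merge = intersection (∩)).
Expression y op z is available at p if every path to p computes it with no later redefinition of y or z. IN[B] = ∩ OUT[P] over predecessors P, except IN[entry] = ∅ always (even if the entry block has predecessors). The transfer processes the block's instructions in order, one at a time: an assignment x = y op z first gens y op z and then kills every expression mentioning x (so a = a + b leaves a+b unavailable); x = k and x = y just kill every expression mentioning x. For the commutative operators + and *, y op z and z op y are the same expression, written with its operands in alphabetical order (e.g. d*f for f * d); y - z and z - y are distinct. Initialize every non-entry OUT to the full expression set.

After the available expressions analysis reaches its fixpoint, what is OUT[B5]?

Fixpoint table:
  B0: | IN={} | OUT={f-f}
  B1: | IN={f-f} | OUT={}
  B2: | IN={} | OUT={}
  B3: | IN={} | OUT={c+e}
  B4: | IN={} | OUT={}
  B5: | IN={} | OUT={f-c}
  B6: | IN={f-c} | OUT={c+d}
  B7: | IN={c+d} | OUT={a*a, c+d}
  B8: | IN={c+d} | OUT={c+d}
  B9: | IN={c+d} | OUT={}

Merge at B5: IN[B5] = OUT[B1] ∩ OUT[B4] = {}
Applying B5's transfer function to that IN value gives OUT[B5] (row B5 above).

Answer: {f-c}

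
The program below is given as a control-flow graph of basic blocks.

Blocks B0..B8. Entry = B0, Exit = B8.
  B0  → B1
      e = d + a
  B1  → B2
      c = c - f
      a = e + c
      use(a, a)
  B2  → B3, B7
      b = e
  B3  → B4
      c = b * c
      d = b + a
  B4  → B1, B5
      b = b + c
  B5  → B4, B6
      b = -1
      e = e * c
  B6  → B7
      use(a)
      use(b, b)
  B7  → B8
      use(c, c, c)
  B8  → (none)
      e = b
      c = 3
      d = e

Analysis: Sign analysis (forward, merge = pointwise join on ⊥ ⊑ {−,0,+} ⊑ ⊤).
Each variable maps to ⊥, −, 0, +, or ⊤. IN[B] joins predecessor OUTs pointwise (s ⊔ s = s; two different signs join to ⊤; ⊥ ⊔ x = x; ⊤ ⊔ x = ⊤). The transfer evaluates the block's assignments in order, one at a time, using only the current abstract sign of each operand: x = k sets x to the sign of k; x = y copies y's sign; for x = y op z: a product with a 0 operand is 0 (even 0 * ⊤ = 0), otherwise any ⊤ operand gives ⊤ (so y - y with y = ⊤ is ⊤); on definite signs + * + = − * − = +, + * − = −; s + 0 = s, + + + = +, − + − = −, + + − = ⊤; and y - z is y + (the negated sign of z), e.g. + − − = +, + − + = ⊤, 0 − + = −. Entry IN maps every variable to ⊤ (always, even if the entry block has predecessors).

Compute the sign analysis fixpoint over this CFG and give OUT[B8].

Answer: {a: ⊤, b: ⊤, c: +, d: ⊤, e: ⊤, f: ⊤}

Working:
Per-block solution:
  B0:   IN=(all ⊤)   OUT=(all ⊤)
  B1:   IN=(all ⊤)   OUT=(all ⊤)
  B2:   IN=(all ⊤)   OUT=(all ⊤)
  B3:   IN=(all ⊤)   OUT=(all ⊤)
  B4:   IN=(all ⊤)   OUT=(all ⊤)
  B5:   IN=(all ⊤)   OUT={b:-; rest ⊤}
  B6:   IN={b:-; rest ⊤}   OUT={b:-; rest ⊤}
  B7:   IN=(all ⊤)   OUT=(all ⊤)
  B8:   IN=(all ⊤)   OUT={c:+; rest ⊤}

Merge at B8: IN[B8] = OUT[B7] = {a: ⊤, b: ⊤, c: ⊤, d: ⊤, e: ⊤, f: ⊤}
Applying B8's transfer function to that IN value gives OUT[B8] (row B8 above).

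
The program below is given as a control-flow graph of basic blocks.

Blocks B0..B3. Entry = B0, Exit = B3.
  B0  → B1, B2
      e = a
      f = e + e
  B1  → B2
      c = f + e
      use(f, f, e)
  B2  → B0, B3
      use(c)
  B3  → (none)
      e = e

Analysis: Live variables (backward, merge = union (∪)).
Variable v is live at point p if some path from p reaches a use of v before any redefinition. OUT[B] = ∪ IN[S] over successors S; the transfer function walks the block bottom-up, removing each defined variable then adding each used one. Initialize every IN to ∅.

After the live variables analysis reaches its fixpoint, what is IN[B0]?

Answer: {a, c}

Trace:
Fixpoint table:
  B0: | IN={a, c} | OUT={a, c, e, f}
  B1: | IN={a, e, f} | OUT={a, c, e}
  B2: | IN={a, c, e} | OUT={a, c, e}
  B3: | IN={e} | OUT={}

Merge at B0: OUT[B0] = IN[B1] ⊔ IN[B2] = {a, c, e, f}
Applying B0's transfer function to that OUT value gives IN[B0] (row B0 above).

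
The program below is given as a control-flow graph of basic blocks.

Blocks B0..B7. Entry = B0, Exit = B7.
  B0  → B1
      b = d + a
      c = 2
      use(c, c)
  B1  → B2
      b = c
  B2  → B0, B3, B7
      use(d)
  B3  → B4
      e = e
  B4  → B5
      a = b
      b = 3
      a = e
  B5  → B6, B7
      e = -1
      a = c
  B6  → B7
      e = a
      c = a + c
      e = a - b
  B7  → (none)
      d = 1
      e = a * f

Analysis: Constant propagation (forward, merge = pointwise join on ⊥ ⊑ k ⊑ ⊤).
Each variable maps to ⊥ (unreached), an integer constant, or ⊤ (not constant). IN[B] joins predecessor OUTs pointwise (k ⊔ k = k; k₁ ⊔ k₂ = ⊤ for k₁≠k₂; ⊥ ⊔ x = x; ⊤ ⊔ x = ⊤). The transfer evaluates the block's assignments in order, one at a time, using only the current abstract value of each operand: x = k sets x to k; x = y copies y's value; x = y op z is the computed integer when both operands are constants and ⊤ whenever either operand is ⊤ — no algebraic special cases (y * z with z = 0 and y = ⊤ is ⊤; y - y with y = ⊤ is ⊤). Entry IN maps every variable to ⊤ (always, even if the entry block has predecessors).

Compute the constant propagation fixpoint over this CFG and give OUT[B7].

Answer: {a: ⊤, b: ⊤, c: ⊤, d: 1, e: ⊤, f: ⊤}

Working:
Per-block solution:
  B0: | IN=(all ⊤) | OUT={c:2; rest ⊤}
  B1: | IN={c:2; rest ⊤} | OUT={b:2, c:2; rest ⊤}
  B2: | IN={b:2, c:2; rest ⊤} | OUT={b:2, c:2; rest ⊤}
  B3: | IN={b:2, c:2; rest ⊤} | OUT={b:2, c:2; rest ⊤}
  B4: | IN={b:2, c:2; rest ⊤} | OUT={b:3, c:2; rest ⊤}
  B5: | IN={b:3, c:2; rest ⊤} | OUT={a:2, b:3, c:2, e:-1; rest ⊤}
  B6: | IN={a:2, b:3, c:2, e:-1; rest ⊤} | OUT={a:2, b:3, c:4, e:-1; rest ⊤}
  B7: | IN=(all ⊤) | OUT={d:1; rest ⊤}

Merge at B7: IN[B7] = OUT[B2] ⊔ OUT[B5] ⊔ OUT[B6] = {a: ⊤, b: ⊤, c: ⊤, d: ⊤, e: ⊤, f: ⊤}
Applying B7's transfer function to that IN value gives OUT[B7] (row B7 above).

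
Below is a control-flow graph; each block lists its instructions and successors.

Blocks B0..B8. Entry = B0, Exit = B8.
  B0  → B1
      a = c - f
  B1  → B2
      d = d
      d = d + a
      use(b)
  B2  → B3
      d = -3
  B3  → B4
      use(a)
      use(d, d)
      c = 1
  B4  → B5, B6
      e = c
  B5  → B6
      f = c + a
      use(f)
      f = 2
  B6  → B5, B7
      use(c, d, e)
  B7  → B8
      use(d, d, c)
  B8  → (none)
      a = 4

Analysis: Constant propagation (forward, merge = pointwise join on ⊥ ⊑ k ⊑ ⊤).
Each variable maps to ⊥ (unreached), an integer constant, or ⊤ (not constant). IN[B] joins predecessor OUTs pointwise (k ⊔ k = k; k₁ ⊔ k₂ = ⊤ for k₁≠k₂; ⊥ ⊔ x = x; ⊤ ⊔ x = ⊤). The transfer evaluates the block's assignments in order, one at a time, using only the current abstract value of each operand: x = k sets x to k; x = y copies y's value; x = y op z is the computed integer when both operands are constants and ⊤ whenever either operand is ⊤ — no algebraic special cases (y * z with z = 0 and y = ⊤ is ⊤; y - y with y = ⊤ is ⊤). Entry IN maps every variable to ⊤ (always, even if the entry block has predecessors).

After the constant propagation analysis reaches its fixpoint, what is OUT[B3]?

Answer: {a: ⊤, b: ⊤, c: 1, d: -3, e: ⊤, f: ⊤}

Derivation:
Converged values:
  B0: | IN=(all ⊤) | OUT=(all ⊤)
  B1: | IN=(all ⊤) | OUT=(all ⊤)
  B2: | IN=(all ⊤) | OUT={d:-3; rest ⊤}
  B3: | IN={d:-3; rest ⊤} | OUT={c:1, d:-3; rest ⊤}
  B4: | IN={c:1, d:-3; rest ⊤} | OUT={c:1, d:-3, e:1; rest ⊤}
  B5: | IN={c:1, d:-3, e:1; rest ⊤} | OUT={c:1, d:-3, e:1, f:2; rest ⊤}
  B6: | IN={c:1, d:-3, e:1; rest ⊤} | OUT={c:1, d:-3, e:1; rest ⊤}
  B7: | IN={c:1, d:-3, e:1; rest ⊤} | OUT={c:1, d:-3, e:1; rest ⊤}
  B8: | IN={c:1, d:-3, e:1; rest ⊤} | OUT={a:4, c:1, d:-3, e:1; rest ⊤}

Merge at B3: IN[B3] = OUT[B2] = {a: ⊤, b: ⊤, c: ⊤, d: -3, e: ⊤, f: ⊤}
Applying B3's transfer function to that IN value gives OUT[B3] (row B3 above).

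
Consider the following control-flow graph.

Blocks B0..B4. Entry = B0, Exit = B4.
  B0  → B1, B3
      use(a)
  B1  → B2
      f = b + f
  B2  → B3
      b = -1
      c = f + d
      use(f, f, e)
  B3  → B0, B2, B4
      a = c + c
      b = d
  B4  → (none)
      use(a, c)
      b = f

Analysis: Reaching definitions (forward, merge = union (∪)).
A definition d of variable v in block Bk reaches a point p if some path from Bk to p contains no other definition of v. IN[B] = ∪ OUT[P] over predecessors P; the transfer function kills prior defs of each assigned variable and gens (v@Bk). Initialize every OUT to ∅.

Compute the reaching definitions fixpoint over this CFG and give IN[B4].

Per-block solution:
  B0:   IN={a@B3, b@B3, c@B2, f@B1}   OUT={a@B3, b@B3, c@B2, f@B1}
  B1:   IN={a@B3, b@B3, c@B2, f@B1}   OUT={a@B3, b@B3, c@B2, f@B1}
  B2:   IN={a@B3, b@B3, c@B2, f@B1}   OUT={a@B3, b@B2, c@B2, f@B1}
  B3:   IN={a@B3, b@B2, b@B3, c@B2, f@B1}   OUT={a@B3, b@B3, c@B2, f@B1}
  B4:   IN={a@B3, b@B3, c@B2, f@B1}   OUT={a@B3, b@B4, c@B2, f@B1}

Merge at B4: IN[B4] = OUT[B3] = {a@B3, b@B3, c@B2, f@B1}

Answer: {a@B3, b@B3, c@B2, f@B1}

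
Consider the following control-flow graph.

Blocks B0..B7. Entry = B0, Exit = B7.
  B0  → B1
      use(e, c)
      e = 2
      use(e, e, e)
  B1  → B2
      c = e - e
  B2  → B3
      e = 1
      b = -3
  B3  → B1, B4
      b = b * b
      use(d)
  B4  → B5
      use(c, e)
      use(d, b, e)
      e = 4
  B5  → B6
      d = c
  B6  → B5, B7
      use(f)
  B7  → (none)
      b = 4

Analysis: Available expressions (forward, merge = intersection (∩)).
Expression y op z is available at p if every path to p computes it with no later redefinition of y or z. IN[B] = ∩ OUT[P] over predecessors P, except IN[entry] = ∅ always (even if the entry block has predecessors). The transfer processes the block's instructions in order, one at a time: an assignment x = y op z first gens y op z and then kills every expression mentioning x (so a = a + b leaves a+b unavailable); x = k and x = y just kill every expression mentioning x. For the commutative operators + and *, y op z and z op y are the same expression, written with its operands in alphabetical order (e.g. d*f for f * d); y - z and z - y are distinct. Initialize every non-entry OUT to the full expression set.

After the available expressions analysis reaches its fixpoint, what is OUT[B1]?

Converged values:
  B0:   IN={}   OUT={}
  B1:   IN={}   OUT={e-e}
  B2:   IN={e-e}   OUT={}
  B3:   IN={}   OUT={}
  B4:   IN={}   OUT={}
  B5:   IN={}   OUT={}
  B6:   IN={}   OUT={}
  B7:   IN={}   OUT={}

Merge at B1: IN[B1] = OUT[B0] ∩ OUT[B3] = {}
Applying B1's transfer function to that IN value gives OUT[B1] (row B1 above).

Answer: {e-e}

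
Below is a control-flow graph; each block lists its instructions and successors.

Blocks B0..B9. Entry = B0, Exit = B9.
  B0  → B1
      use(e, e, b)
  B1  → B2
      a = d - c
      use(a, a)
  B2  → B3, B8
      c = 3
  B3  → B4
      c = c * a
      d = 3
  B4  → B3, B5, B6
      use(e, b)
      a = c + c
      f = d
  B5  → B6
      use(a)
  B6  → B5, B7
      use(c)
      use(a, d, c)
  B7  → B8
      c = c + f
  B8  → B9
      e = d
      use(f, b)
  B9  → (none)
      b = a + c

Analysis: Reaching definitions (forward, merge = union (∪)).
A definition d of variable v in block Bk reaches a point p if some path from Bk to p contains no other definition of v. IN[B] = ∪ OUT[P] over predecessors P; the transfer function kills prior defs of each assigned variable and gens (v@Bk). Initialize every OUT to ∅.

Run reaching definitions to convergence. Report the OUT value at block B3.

Per-block solution:
  B0:  IN={}  OUT={}
  B1:  IN={}  OUT={a@B1}
  B2:  IN={a@B1}  OUT={a@B1, c@B2}
  B3:  IN={a@B1, a@B4, c@B2, c@B3, d@B3, f@B4}  OUT={a@B1, a@B4, c@B3, d@B3, f@B4}
  B4:  IN={a@B1, a@B4, c@B3, d@B3, f@B4}  OUT={a@B4, c@B3, d@B3, f@B4}
  B5:  IN={a@B4, c@B3, d@B3, f@B4}  OUT={a@B4, c@B3, d@B3, f@B4}
  B6:  IN={a@B4, c@B3, d@B3, f@B4}  OUT={a@B4, c@B3, d@B3, f@B4}
  B7:  IN={a@B4, c@B3, d@B3, f@B4}  OUT={a@B4, c@B7, d@B3, f@B4}
  B8:  IN={a@B1, a@B4, c@B2, c@B7, d@B3, f@B4}  OUT={a@B1, a@B4, c@B2, c@B7, d@B3, e@B8, f@B4}
  B9:  IN={a@B1, a@B4, c@B2, c@B7, d@B3, e@B8, f@B4}  OUT={a@B1, a@B4, b@B9, c@B2, c@B7, d@B3, e@B8, f@B4}

Merge at B3: IN[B3] = OUT[B2] ⊔ OUT[B4] = {a@B1, a@B4, c@B2, c@B3, d@B3, f@B4}
Applying B3's transfer function to that IN value gives OUT[B3] (row B3 above).

Answer: {a@B1, a@B4, c@B3, d@B3, f@B4}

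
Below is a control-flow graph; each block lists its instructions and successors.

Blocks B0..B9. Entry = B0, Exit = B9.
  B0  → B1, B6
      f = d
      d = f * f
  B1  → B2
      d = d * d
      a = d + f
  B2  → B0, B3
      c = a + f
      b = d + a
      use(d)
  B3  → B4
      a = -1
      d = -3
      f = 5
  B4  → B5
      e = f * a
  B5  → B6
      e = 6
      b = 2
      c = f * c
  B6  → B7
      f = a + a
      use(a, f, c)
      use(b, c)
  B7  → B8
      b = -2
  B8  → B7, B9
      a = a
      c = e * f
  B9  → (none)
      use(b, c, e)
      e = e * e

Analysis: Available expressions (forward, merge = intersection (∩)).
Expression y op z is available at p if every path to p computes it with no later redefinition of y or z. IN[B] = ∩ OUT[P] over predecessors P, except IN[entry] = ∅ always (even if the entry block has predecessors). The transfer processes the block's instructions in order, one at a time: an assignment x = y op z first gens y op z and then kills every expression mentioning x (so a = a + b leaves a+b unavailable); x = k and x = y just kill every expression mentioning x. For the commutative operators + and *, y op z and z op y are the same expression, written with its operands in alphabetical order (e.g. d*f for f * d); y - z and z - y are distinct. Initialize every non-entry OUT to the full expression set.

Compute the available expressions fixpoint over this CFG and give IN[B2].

Converged values:
  B0:  IN={}  OUT={f*f}
  B1:  IN={f*f}  OUT={d+f, f*f}
  B2:  IN={d+f, f*f}  OUT={a+d, a+f, d+f, f*f}
  B3:  IN={a+d, a+f, d+f, f*f}  OUT={}
  B4:  IN={}  OUT={a*f}
  B5:  IN={a*f}  OUT={a*f}
  B6:  IN={}  OUT={a+a}
  B7:  IN={}  OUT={}
  B8:  IN={}  OUT={e*f}
  B9:  IN={e*f}  OUT={}

Merge at B2: IN[B2] = OUT[B1] = {d+f, f*f}

Answer: {d+f, f*f}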